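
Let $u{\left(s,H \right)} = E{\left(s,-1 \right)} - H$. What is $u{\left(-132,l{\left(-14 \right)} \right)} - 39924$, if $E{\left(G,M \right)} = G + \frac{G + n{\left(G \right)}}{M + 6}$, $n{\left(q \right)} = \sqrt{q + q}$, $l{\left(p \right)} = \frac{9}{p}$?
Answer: $- \frac{2805723}{70} + \frac{2 i \sqrt{66}}{5} \approx -40082.0 + 3.2496 i$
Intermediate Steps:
$n{\left(q \right)} = \sqrt{2} \sqrt{q}$ ($n{\left(q \right)} = \sqrt{2 q} = \sqrt{2} \sqrt{q}$)
$E{\left(G,M \right)} = G + \frac{G + \sqrt{2} \sqrt{G}}{6 + M}$ ($E{\left(G,M \right)} = G + \frac{G + \sqrt{2} \sqrt{G}}{M + 6} = G + \frac{G + \sqrt{2} \sqrt{G}}{6 + M}$)
$u{\left(s,H \right)} = - H + \frac{6 s}{5} + \frac{\sqrt{2} \sqrt{s}}{5}$ ($u{\left(s,H \right)} = \frac{7 s + s \left(-1\right) + \sqrt{2} \sqrt{s}}{6 - 1} - H = \frac{7 s - s + \sqrt{2} \sqrt{s}}{5} - H = \frac{6 s + \sqrt{2} \sqrt{s}}{5} - H = \left(\frac{6 s}{5} + \frac{\sqrt{2} \sqrt{s}}{5}\right) - H = - H + \frac{6 s}{5} + \frac{\sqrt{2} \sqrt{s}}{5}$)
$u{\left(-132,l{\left(-14 \right)} \right)} - 39924 = \left(- \frac{9}{-14} + \frac{6}{5} \left(-132\right) + \frac{\sqrt{2} \sqrt{-132}}{5}\right) - 39924 = \left(- \frac{9 \left(-1\right)}{14} - \frac{792}{5} + \frac{\sqrt{2} \cdot 2 i \sqrt{33}}{5}\right) - 39924 = \left(\left(-1\right) \left(- \frac{9}{14}\right) - \frac{792}{5} + \frac{2 i \sqrt{66}}{5}\right) - 39924 = \left(\frac{9}{14} - \frac{792}{5} + \frac{2 i \sqrt{66}}{5}\right) - 39924 = \left(- \frac{11043}{70} + \frac{2 i \sqrt{66}}{5}\right) - 39924 = - \frac{2805723}{70} + \frac{2 i \sqrt{66}}{5}$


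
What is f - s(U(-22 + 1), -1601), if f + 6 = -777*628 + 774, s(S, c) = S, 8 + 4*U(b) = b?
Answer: -1948723/4 ≈ -4.8718e+5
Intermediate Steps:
U(b) = -2 + b/4
f = -487188 (f = -6 + (-777*628 + 774) = -6 + (-487956 + 774) = -6 - 487182 = -487188)
f - s(U(-22 + 1), -1601) = -487188 - (-2 + (-22 + 1)/4) = -487188 - (-2 + (¼)*(-21)) = -487188 - (-2 - 21/4) = -487188 - 1*(-29/4) = -487188 + 29/4 = -1948723/4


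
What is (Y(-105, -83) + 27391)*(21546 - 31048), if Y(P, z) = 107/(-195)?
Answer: -50751493276/195 ≈ -2.6026e+8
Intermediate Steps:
Y(P, z) = -107/195 (Y(P, z) = 107*(-1/195) = -107/195)
(Y(-105, -83) + 27391)*(21546 - 31048) = (-107/195 + 27391)*(21546 - 31048) = (5341138/195)*(-9502) = -50751493276/195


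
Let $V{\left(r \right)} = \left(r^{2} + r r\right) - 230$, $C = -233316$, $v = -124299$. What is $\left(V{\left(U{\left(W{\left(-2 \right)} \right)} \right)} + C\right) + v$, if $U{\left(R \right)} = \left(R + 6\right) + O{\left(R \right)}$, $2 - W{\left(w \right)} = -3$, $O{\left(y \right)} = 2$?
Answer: $-357507$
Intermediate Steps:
$W{\left(w \right)} = 5$ ($W{\left(w \right)} = 2 - -3 = 2 + 3 = 5$)
$U{\left(R \right)} = 8 + R$ ($U{\left(R \right)} = \left(R + 6\right) + 2 = \left(6 + R\right) + 2 = 8 + R$)
$V{\left(r \right)} = -230 + 2 r^{2}$ ($V{\left(r \right)} = \left(r^{2} + r^{2}\right) - 230 = 2 r^{2} - 230 = -230 + 2 r^{2}$)
$\left(V{\left(U{\left(W{\left(-2 \right)} \right)} \right)} + C\right) + v = \left(\left(-230 + 2 \left(8 + 5\right)^{2}\right) - 233316\right) - 124299 = \left(\left(-230 + 2 \cdot 13^{2}\right) - 233316\right) - 124299 = \left(\left(-230 + 2 \cdot 169\right) - 233316\right) - 124299 = \left(\left(-230 + 338\right) - 233316\right) - 124299 = \left(108 - 233316\right) - 124299 = -233208 - 124299 = -357507$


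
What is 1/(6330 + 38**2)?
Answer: 1/7774 ≈ 0.00012863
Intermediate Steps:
1/(6330 + 38**2) = 1/(6330 + 1444) = 1/7774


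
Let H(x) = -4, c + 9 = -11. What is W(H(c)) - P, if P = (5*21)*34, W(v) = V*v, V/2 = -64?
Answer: -3058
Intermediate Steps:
c = -20 (c = -9 - 11 = -20)
V = -128 (V = 2*(-64) = -128)
W(v) = -128*v
P = 3570 (P = 105*34 = 3570)
W(H(c)) - P = -128*(-4) - 1*3570 = 512 - 3570 = -3058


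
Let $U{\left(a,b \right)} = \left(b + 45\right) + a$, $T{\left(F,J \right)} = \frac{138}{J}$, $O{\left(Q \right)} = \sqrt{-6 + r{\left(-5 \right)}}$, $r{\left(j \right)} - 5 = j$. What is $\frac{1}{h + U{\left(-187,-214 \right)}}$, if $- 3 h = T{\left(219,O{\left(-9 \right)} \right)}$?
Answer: $- \frac{534}{190633} - \frac{23 i \sqrt{6}}{381266} \approx -0.0028012 - 0.00014777 i$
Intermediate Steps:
$r{\left(j \right)} = 5 + j$
$O{\left(Q \right)} = i \sqrt{6}$ ($O{\left(Q \right)} = \sqrt{-6 + \left(5 - 5\right)} = \sqrt{-6 + 0} = \sqrt{-6} = i \sqrt{6}$)
$h = \frac{23 i \sqrt{6}}{3}$ ($h = - \frac{138 \frac{1}{i \sqrt{6}}}{3} = - \frac{138 \left(- \frac{i \sqrt{6}}{6}\right)}{3} = - \frac{\left(-23\right) i \sqrt{6}}{3} = \frac{23 i \sqrt{6}}{3} \approx 18.779 i$)
$U{\left(a,b \right)} = 45 + a + b$ ($U{\left(a,b \right)} = \left(45 + b\right) + a = 45 + a + b$)
$\frac{1}{h + U{\left(-187,-214 \right)}} = \frac{1}{\frac{23 i \sqrt{6}}{3} - 356} = \frac{1}{-356 + \frac{23 i \sqrt{6}}{3}}$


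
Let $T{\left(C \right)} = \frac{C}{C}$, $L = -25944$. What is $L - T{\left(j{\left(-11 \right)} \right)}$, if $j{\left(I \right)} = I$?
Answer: $-25945$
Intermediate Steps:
$T{\left(C \right)} = 1$
$L - T{\left(j{\left(-11 \right)} \right)} = -25944 - 1 = -25945$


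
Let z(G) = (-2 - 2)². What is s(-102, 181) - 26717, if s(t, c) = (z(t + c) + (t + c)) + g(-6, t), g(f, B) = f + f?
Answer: -26634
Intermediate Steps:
g(f, B) = 2*f
z(G) = 16 (z(G) = (-4)² = 16)
s(t, c) = 4 + c + t (s(t, c) = (16 + (t + c)) + 2*(-6) = (16 + (c + t)) - 12 = (16 + c + t) - 12 = 4 + c + t)
s(-102, 181) - 26717 = (4 + 181 - 102) - 26717 = 83 - 26717 = -26634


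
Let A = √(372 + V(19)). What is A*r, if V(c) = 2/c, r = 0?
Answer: 0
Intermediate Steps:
A = √134330/19 (A = √(372 + 2/19) = √(7070/19) = √134330/19 ≈ 19.290)
A*r = (√134330/19)*0 = 0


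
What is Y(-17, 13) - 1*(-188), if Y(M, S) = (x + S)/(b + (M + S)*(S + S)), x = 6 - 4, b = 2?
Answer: 6387/34 ≈ 187.85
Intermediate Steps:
x = 2
Y(M, S) = (2 + S)/(2 + 2*S*(M + S)) (Y(M, S) = (2 + S)/(2 + (M + S)*(S + S)) = (2 + S)/(2 + (M + S)*(2*S)) = (2 + S)/(2 + 2*S*(M + S)))
Y(-17, 13) - 1*(-188) = (1 + (1/2)*13)/(1 + 13**2 - 17*13) - 1*(-188) = (1 + 13/2)/(1 + 169 - 221) + 188 = (15/2)/(-51) + 188 = -1/51*15/2 + 188 = -5/34 + 188 = 6387/34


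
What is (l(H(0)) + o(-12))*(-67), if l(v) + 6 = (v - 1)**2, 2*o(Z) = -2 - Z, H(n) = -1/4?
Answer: -603/16 ≈ -37.688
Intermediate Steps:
H(n) = -1/4 (H(n) = -1*1/4 = -1/4)
o(Z) = -1 - Z/2 (o(Z) = (-2 - Z)/2 = -1 - Z/2)
l(v) = -6 + (-1 + v)**2 (l(v) = -6 + (v - 1)**2 = -6 + (-1 + v)**2)
(l(H(0)) + o(-12))*(-67) = ((-6 + (-1 - 1/4)**2) + (-1 - 1/2*(-12)))*(-67) = ((-6 + (-5/4)**2) + (-1 + 6))*(-67) = ((-6 + 25/16) + 5)*(-67) = (-71/16 + 5)*(-67) = (9/16)*(-67) = -603/16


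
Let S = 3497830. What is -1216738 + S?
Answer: 2281092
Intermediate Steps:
-1216738 + S = -1216738 + 3497830 = 2281092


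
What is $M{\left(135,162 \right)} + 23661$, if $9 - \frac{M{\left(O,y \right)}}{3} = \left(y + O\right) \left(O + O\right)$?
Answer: $-216882$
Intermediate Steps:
$M{\left(O,y \right)} = 27 - 6 O \left(O + y\right)$ ($M{\left(O,y \right)} = 27 - 3 \left(y + O\right) \left(O + O\right) = 27 - 3 \left(O + y\right) 2 O = 27 - 3 \cdot 2 O \left(O + y\right) = 27 - 6 O \left(O + y\right)$)
$M{\left(135,162 \right)} + 23661 = \left(27 - 6 \cdot 135^{2} - 810 \cdot 162\right) + 23661 = \left(27 - 109350 - 131220\right) + 23661 = -240543 + 23661 = -216882$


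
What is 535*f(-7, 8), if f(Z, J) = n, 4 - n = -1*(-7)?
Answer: -1605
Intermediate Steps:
n = -3 (n = 4 - (-1)*(-7) = 4 - 1*7 = 4 - 7 = -3)
f(Z, J) = -3
535*f(-7, 8) = 535*(-3) = -1605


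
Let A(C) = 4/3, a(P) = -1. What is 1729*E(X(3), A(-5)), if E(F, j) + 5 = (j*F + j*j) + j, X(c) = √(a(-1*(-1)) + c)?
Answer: -29393/9 + 6916*√2/3 ≈ -5.6552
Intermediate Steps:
A(C) = 4/3 (A(C) = 4*(⅓) = 4/3)
X(c) = √(-1 + c)
E(F, j) = -5 + j + j² + F*j (E(F, j) = -5 + ((j*F + j*j) + j) = -5 + ((F*j + j²) + j) = -5 + ((j² + F*j) + j) = -5 + (j + j² + F*j) = -5 + j + j² + F*j)
1729*E(X(3), A(-5)) = 1729*(-5 + 4/3 + (4/3)² + √(-1 + 3)*(4/3)) = 1729*(-5 + 4/3 + 16/9 + √2*(4/3)) = 1729*(-5 + 4/3 + 16/9 + 4*√2/3) = 1729*(-17/9 + 4*√2/3) = -29393/9 + 6916*√2/3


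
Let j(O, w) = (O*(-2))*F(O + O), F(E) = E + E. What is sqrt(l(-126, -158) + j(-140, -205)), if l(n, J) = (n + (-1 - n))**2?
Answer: I*sqrt(156799) ≈ 395.98*I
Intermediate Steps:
F(E) = 2*E
j(O, w) = -8*O**2 (j(O, w) = (O*(-2))*(2*(O + O)) = (-2*O)*(2*(2*O)) = (-2*O)*(4*O) = -8*O**2)
l(n, J) = 1 (l(n, J) = (-1)**2 = 1)
sqrt(l(-126, -158) + j(-140, -205)) = sqrt(1 - 8*(-140)**2) = sqrt(1 - 8*19600) = sqrt(1 - 156800) = sqrt(-156799) = I*sqrt(156799)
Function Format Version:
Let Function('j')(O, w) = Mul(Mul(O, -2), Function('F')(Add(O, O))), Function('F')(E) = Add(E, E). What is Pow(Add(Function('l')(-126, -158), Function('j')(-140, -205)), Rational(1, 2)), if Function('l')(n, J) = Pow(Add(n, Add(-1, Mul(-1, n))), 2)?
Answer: Mul(I, Pow(156799, Rational(1, 2))) ≈ Mul(395.98, I)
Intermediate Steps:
Function('F')(E) = Mul(2, E)
Function('j')(O, w) = Mul(-8, Pow(O, 2)) (Function('j')(O, w) = Mul(Mul(O, -2), Mul(2, Add(O, O))) = Mul(Mul(-2, O), Mul(2, Mul(2, O))) = Mul(Mul(-2, O), Mul(4, O)) = Mul(-8, Pow(O, 2)))
Function('l')(n, J) = 1 (Function('l')(n, J) = Pow(-1, 2) = 1)
Pow(Add(Function('l')(-126, -158), Function('j')(-140, -205)), Rational(1, 2)) = Pow(Add(1, Mul(-8, Pow(-140, 2))), Rational(1, 2)) = Pow(Add(1, Mul(-8, 19600)), Rational(1, 2)) = Pow(Add(1, -156800), Rational(1, 2)) = Pow(-156799, Rational(1, 2)) = Mul(I, Pow(156799, Rational(1, 2)))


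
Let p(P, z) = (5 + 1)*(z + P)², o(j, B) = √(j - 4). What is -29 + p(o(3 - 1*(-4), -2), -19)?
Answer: 2155 - 228*√3 ≈ 1760.1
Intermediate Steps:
o(j, B) = √(-4 + j)
p(P, z) = 6*(P + z)²
-29 + p(o(3 - 1*(-4), -2), -19) = -29 + 6*(√(-4 + (3 - 1*(-4))) - 19)² = -29 + 6*(√(-4 + (3 + 4)) - 19)² = -29 + 6*(√(-4 + 7) - 19)² = -29 + 6*(√3 - 19)² = -29 + 6*(-19 + √3)²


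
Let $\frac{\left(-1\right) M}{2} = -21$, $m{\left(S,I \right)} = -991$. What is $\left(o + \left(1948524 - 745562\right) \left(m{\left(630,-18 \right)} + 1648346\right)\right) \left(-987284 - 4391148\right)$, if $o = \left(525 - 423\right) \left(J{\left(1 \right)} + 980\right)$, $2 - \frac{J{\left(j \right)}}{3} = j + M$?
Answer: $-10658468560424135168$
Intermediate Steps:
$M = 42$ ($M = \left(-2\right) \left(-21\right) = 42$)
$J{\left(j \right)} = -120 - 3 j$ ($J{\left(j \right)} = 6 - 3 \left(j + 42\right) = 6 - 3 \left(42 + j\right) = 6 - \left(126 + 3 j\right) = -120 - 3 j$)
$o = 87414$ ($o = \left(525 - 423\right) \left(\left(-120 - 3\right) + 980\right) = 102 \left(-123 + 980\right) = 102 \cdot 857 = 87414$)
$\left(o + \left(1948524 - 745562\right) \left(m{\left(630,-18 \right)} + 1648346\right)\right) \left(-987284 - 4391148\right) = \left(87414 + \left(1948524 - 745562\right) \left(-991 + 1648346\right)\right) \left(-987284 - 4391148\right) = \left(87414 + 1202962 \cdot 1647355\right) \left(-5378432\right) = \left(87414 + 1981705465510\right) \left(-5378432\right) = 1981705552924 \left(-5378432\right) = -10658468560424135168$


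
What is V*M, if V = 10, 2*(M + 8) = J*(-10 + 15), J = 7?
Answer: 95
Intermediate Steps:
M = 19/2 (M = -8 + (7*(-10 + 15))/2 = -8 + (7*5)/2 = -8 + (½)*35 = -8 + 35/2 = 19/2 ≈ 9.5000)
V*M = 10*(19/2) = 95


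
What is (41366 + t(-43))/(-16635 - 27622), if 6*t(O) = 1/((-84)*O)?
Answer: -896483953/959137704 ≈ -0.93468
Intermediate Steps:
t(O) = -1/(504*O) (t(O) = (1/((-84)*O))/6 = (-1/(84*O))/6 = -1/(504*O))
(41366 + t(-43))/(-16635 - 27622) = (41366 - 1/504/(-43))/(-16635 - 27622) = (41366 - 1/504*(-1/43))/(-44257) = (41366 + 1/21672)*(-1/44257) = (896483953/21672)*(-1/44257) = -896483953/959137704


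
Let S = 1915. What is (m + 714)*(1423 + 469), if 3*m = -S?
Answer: 429484/3 ≈ 1.4316e+5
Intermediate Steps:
m = -1915/3 (m = (-1*1915)/3 = (⅓)*(-1915) = -1915/3 ≈ -638.33)
(m + 714)*(1423 + 469) = (-1915/3 + 714)*(1423 + 469) = (227/3)*1892 = 429484/3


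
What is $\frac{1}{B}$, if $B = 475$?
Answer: $\frac{1}{475} \approx 0.0021053$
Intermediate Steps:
$\frac{1}{B} = \frac{1}{475}$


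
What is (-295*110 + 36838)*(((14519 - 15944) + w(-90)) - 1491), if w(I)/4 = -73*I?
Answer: 102521232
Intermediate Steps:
w(I) = -292*I (w(I) = 4*(-73*I) = -292*I)
(-295*110 + 36838)*(((14519 - 15944) + w(-90)) - 1491) = (-295*110 + 36838)*(((14519 - 15944) - 292*(-90)) - 1491) = (-32450 + 36838)*((-1425 + 26280) - 1491) = 4388*(24855 - 1491) = 4388*23364 = 102521232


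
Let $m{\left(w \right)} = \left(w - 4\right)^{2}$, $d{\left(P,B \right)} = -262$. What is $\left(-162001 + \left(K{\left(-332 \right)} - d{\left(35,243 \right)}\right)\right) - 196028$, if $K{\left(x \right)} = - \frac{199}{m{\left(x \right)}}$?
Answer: $- \frac{40390463431}{112896} \approx -3.5777 \cdot 10^{5}$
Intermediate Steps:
$m{\left(w \right)} = \left(-4 + w\right)^{2}$
$K{\left(x \right)} = - \frac{199}{\left(-4 + x\right)^{2}}$
$\left(-162001 + \left(K{\left(-332 \right)} - d{\left(35,243 \right)}\right)\right) - 196028 = \left(-162001 - \left(-262 + \frac{199}{\left(-4 - 332\right)^{2}}\right)\right) - 196028 = \left(-162001 + \left(- \frac{199}{112896} + 262\right)\right) - 196028 = \left(-162001 + \frac{29578553}{112896}\right) - 196028 = - \frac{18259686343}{112896} - 196028 = - \frac{40390463431}{112896}$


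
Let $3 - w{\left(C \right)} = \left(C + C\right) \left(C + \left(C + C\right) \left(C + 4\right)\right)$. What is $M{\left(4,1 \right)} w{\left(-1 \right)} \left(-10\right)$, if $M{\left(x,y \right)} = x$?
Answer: $440$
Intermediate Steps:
$w{\left(C \right)} = 3 - 2 C \left(C + 2 C \left(4 + C\right)\right)$ ($w{\left(C \right)} = 3 - \left(C + C\right) \left(C + \left(C + C\right) \left(C + 4\right)\right) = 3 - 2 C \left(C + 2 C \left(4 + C\right)\right)$)
$M{\left(4,1 \right)} w{\left(-1 \right)} \left(-10\right) = 4 \left(3 - 18 \left(-1\right)^{2} - 4 \left(-1\right)^{3}\right) \left(-10\right) = 4 \left(3 - 18 - -4\right) \left(-10\right) = 4 \left(3 - 18 + 4\right) \left(-10\right) = 4 \left(-11\right) \left(-10\right) = \left(-44\right) \left(-10\right) = 440$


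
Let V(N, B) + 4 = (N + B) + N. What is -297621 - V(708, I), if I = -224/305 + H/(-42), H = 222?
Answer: -638422602/2135 ≈ -2.9903e+5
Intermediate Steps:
I = -12853/2135 (I = -224/305 + 222/(-42) = -224*1/305 + 222*(-1/42) = -224/305 - 37/7 = -12853/2135 ≈ -6.0201)
V(N, B) = -4 + B + 2*N (V(N, B) = -4 + ((N + B) + N) = -4 + ((B + N) + N) = -4 + (B + 2*N) = -4 + B + 2*N)
-297621 - V(708, I) = -297621 - (-4 - 12853/2135 + 2*708) = -297621 - (-4 - 12853/2135 + 1416) = -297621 - 1*3001767/2135 = -297621 - 3001767/2135 = -638422602/2135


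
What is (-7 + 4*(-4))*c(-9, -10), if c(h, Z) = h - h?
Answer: 0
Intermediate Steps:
c(h, Z) = 0
(-7 + 4*(-4))*c(-9, -10) = (-7 + 4*(-4))*0 = (-7 - 16)*0 = -23*0 = 0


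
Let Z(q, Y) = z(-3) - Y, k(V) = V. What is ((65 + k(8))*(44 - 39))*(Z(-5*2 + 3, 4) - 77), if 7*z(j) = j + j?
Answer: -209145/7 ≈ -29878.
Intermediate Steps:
z(j) = 2*j/7 (z(j) = (j + j)/7 = (2*j)/7 = 2*j/7)
Z(q, Y) = -6/7 - Y (Z(q, Y) = (2/7)*(-3) - Y = -6/7 - Y)
((65 + k(8))*(44 - 39))*(Z(-5*2 + 3, 4) - 77) = ((65 + 8)*(44 - 39))*((-6/7 - 1*4) - 77) = (73*5)*((-6/7 - 4) - 77) = 365*(-34/7 - 77) = 365*(-573/7) = -209145/7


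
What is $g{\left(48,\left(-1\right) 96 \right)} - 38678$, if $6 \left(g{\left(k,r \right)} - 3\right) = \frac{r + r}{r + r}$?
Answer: $- \frac{232049}{6} \approx -38675.0$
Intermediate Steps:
$g{\left(k,r \right)} = \frac{19}{6}$ ($g{\left(k,r \right)} = 3 + \frac{\left(r + r\right) \frac{1}{r + r}}{6} = 3 + \frac{2 r \frac{1}{2 r}}{6} = 3 + \frac{1}{6} \cdot 1 = 3 + \frac{1}{6} = \frac{19}{6}$)
$g{\left(48,\left(-1\right) 96 \right)} - 38678 = \frac{19}{6} - 38678 = - \frac{232049}{6}$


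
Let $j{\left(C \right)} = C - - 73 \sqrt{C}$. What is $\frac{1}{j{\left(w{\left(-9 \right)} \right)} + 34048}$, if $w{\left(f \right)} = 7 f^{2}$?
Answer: $\frac{4945}{170739526} - \frac{657 \sqrt{7}}{1195176682} \approx 2.7508 \cdot 10^{-5}$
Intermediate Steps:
$j{\left(C \right)} = C + 73 \sqrt{C}$
$\frac{1}{j{\left(w{\left(-9 \right)} \right)} + 34048} = \frac{1}{\left(7 \left(-9\right)^{2} + 73 \sqrt{7 \left(-9\right)^{2}}\right) + 34048} = \frac{1}{\left(7 \cdot 81 + 73 \sqrt{7 \cdot 81}\right) + 34048} = \frac{1}{\left(567 + 73 \sqrt{567}\right) + 34048} = \frac{1}{\left(567 + 73 \cdot 9 \sqrt{7}\right) + 34048} = \frac{1}{\left(567 + 657 \sqrt{7}\right) + 34048} = \frac{1}{34615 + 657 \sqrt{7}}$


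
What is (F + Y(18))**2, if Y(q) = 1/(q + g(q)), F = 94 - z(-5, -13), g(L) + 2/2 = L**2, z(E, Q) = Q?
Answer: 1331374144/116281 ≈ 11450.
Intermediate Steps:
g(L) = -1 + L**2
F = 107 (F = 94 - 1*(-13) = 94 + 13 = 107)
Y(q) = 1/(-1 + q + q**2) (Y(q) = 1/(q + (-1 + q**2)) = 1/(-1 + q + q**2))
(F + Y(18))**2 = (107 + 1/(-1 + 18 + 18**2))**2 = (107 + 1/(-1 + 18 + 324))**2 = (107 + 1/341)**2 = (36488/341)**2 = 1331374144/116281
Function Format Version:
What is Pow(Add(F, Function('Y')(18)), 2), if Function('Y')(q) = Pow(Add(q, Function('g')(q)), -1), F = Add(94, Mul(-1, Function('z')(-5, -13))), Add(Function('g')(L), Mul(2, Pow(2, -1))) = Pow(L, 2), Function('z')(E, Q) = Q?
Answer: Rational(1331374144, 116281) ≈ 11450.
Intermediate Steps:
Function('g')(L) = Add(-1, Pow(L, 2))
F = 107 (F = Add(94, Mul(-1, -13)) = Add(94, 13) = 107)
Function('Y')(q) = Pow(Add(-1, q, Pow(q, 2)), -1) (Function('Y')(q) = Pow(Add(q, Add(-1, Pow(q, 2))), -1) = Pow(Add(-1, q, Pow(q, 2)), -1))
Pow(Add(F, Function('Y')(18)), 2) = Pow(Add(107, Pow(Add(-1, 18, Pow(18, 2)), -1)), 2) = Pow(Add(107, Pow(Add(-1, 18, 324), -1)), 2) = Pow(Add(107, Pow(341, -1)), 2) = Pow(Add(107, Rational(1, 341)), 2) = Pow(Rational(36488, 341), 2) = Rational(1331374144, 116281)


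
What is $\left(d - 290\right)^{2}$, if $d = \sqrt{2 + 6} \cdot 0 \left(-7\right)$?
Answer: $84100$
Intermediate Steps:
$d = 0$ ($d = \sqrt{8} \cdot 0 \left(-7\right) = 2 \sqrt{2} \cdot 0 \left(-7\right) = 0 \left(-7\right) = 0$)
$\left(d - 290\right)^{2} = \left(0 - 290\right)^{2} = \left(-290\right)^{2} = 84100$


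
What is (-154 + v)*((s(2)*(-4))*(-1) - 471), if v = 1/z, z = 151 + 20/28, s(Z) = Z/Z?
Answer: 76373647/1062 ≈ 71915.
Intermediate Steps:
s(Z) = 1
z = 1062/7 (z = 151 + 20*(1/28) = 151 + 5/7 = 1062/7 ≈ 151.71)
v = 7/1062 (v = 1/(1062/7) = 7/1062 ≈ 0.0065913)
(-154 + v)*((s(2)*(-4))*(-1) - 471) = (-154 + 7/1062)*((1*(-4))*(-1) - 471) = -163541*(-4*(-1) - 471)/1062 = -163541*(4 - 471)/1062 = -163541/1062*(-467) = 76373647/1062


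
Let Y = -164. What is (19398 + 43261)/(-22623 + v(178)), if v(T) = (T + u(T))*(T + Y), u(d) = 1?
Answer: -62659/20117 ≈ -3.1147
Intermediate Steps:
v(T) = (1 + T)*(-164 + T) (v(T) = (T + 1)*(T - 164) = (1 + T)*(-164 + T))
(19398 + 43261)/(-22623 + v(178)) = (19398 + 43261)/(-22623 + (-164 + 178² - 163*178)) = 62659/(-22623 + (-164 + 31684 - 29014)) = 62659/(-22623 + 2506) = 62659/(-20117) = 62659*(-1/20117) = -62659/20117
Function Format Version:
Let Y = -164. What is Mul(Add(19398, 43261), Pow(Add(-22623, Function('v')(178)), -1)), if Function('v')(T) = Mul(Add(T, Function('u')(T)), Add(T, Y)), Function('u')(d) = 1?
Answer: Rational(-62659, 20117) ≈ -3.1147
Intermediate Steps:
Function('v')(T) = Mul(Add(1, T), Add(-164, T)) (Function('v')(T) = Mul(Add(T, 1), Add(T, -164)) = Mul(Add(1, T), Add(-164, T)))
Mul(Add(19398, 43261), Pow(Add(-22623, Function('v')(178)), -1)) = Mul(Add(19398, 43261), Pow(Add(-22623, Add(-164, Pow(178, 2), Mul(-163, 178))), -1)) = Mul(62659, Pow(Add(-22623, Add(-164, 31684, -29014)), -1)) = Mul(62659, Pow(Add(-22623, 2506), -1)) = Mul(62659, Pow(-20117, -1)) = Mul(62659, Rational(-1, 20117)) = Rational(-62659, 20117)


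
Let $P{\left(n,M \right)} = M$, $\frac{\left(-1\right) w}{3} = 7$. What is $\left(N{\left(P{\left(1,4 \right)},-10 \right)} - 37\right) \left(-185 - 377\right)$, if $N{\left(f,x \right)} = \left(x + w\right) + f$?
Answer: $35968$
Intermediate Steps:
$w = -21$ ($w = \left(-3\right) 7 = -21$)
$N{\left(f,x \right)} = -21 + f + x$ ($N{\left(f,x \right)} = \left(x - 21\right) + f = \left(-21 + x\right) + f = -21 + f + x$)
$\left(N{\left(P{\left(1,4 \right)},-10 \right)} - 37\right) \left(-185 - 377\right) = \left(\left(-21 + 4 - 10\right) - 37\right) \left(-185 - 377\right) = \left(-27 - 37\right) \left(-562\right) = \left(-64\right) \left(-562\right) = 35968$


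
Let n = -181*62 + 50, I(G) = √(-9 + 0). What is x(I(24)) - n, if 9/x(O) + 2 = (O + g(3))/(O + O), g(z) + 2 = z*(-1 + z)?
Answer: 1083198/97 + 216*I/97 ≈ 11167.0 + 2.2268*I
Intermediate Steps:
I(G) = 3*I (I(G) = √(-9) = 3*I)
g(z) = -2 + z*(-1 + z)
n = -11172 (n = -11222 + 50 = -11172)
x(O) = 9/(-2 + (4 + O)/(2*O)) (x(O) = 9/(-2 + (O + (-2 + 3² - 1*3))/(O + O)) = 9/(-2 + (O + (-2 + 9 - 3))/((2*O))) = 9/(-2 + (O + 4)*(1/(2*O))) = 9/(-2 + (4 + O)*(1/(2*O))) = 9/(-2 + (4 + O)/(2*O)))
x(I(24)) - n = -18*3*I/(-4 + 3*(3*I)) - 1*(-11172) = -18*3*I/(-4 + 9*I) + 11172 = -18*3*I*(-4 - 9*I)/97 + 11172 = -54*I*(-4 - 9*I)/97 + 11172 = 11172 - 54*I*(-4 - 9*I)/97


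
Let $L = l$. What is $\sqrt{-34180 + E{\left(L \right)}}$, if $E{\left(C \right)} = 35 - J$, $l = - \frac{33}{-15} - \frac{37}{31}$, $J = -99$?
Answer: $i \sqrt{34046} \approx 184.52 i$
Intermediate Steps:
$l = \frac{156}{155}$ ($l = \left(-33\right) \left(- \frac{1}{15}\right) - \frac{37}{31} = \frac{11}{5} - \frac{37}{31} = \frac{156}{155} \approx 1.0065$)
$L = \frac{156}{155} \approx 1.0065$
$E{\left(C \right)} = 134$ ($E{\left(C \right)} = 35 - -99 = 35 + 99 = 134$)
$\sqrt{-34180 + E{\left(L \right)}} = \sqrt{-34180 + 134} = \sqrt{-34046} = i \sqrt{34046}$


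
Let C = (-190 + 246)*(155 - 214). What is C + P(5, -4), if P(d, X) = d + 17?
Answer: -3282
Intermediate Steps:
C = -3304 (C = 56*(-59) = -3304)
P(d, X) = 17 + d
C + P(5, -4) = -3304 + (17 + 5) = -3304 + 22 = -3282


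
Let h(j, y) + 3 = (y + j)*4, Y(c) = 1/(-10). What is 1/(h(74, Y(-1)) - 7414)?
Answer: -5/35607 ≈ -0.00014042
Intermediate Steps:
Y(c) = -⅒
h(j, y) = -3 + 4*j + 4*y (h(j, y) = -3 + (y + j)*4 = -3 + (j + y)*4 = -3 + (4*j + 4*y) = -3 + 4*j + 4*y)
1/(h(74, Y(-1)) - 7414) = 1/((-3 + 4*74 + 4*(-⅒)) - 7414) = 1/((-3 + 296 - ⅖) - 7414) = 1/(1463/5 - 7414) = 1/(-35607/5) = -5/35607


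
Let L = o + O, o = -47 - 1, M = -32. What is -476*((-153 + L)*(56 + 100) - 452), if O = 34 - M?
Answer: 10239712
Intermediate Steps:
o = -48
O = 66 (O = 34 - 1*(-32) = 34 + 32 = 66)
L = 18 (L = -48 + 66 = 18)
-476*((-153 + L)*(56 + 100) - 452) = -476*((-153 + 18)*(56 + 100) - 452) = -476*(-135*156 - 452) = -476*(-21060 - 452) = -476*(-21512) = 10239712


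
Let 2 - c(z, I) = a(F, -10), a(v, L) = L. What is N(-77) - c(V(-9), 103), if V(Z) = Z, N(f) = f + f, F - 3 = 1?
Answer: -166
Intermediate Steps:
F = 4 (F = 3 + 1 = 4)
N(f) = 2*f
c(z, I) = 12 (c(z, I) = 2 - 1*(-10) = 2 + 10 = 12)
N(-77) - c(V(-9), 103) = 2*(-77) - 1*12 = -154 - 12 = -166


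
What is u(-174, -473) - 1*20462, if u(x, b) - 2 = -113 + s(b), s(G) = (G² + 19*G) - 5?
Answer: 194164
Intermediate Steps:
s(G) = -5 + G² + 19*G
u(x, b) = -116 + b² + 19*b (u(x, b) = 2 + (-113 + (-5 + b² + 19*b)) = 2 + (-118 + b² + 19*b) = -116 + b² + 19*b)
u(-174, -473) - 1*20462 = (-116 + (-473)² + 19*(-473)) - 1*20462 = (-116 + 223729 - 8987) - 20462 = 214626 - 20462 = 194164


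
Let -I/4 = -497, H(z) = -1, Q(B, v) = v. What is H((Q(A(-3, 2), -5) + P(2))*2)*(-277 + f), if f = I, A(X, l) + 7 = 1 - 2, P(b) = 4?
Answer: -1711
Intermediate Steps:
A(X, l) = -8 (A(X, l) = -7 + (1 - 2) = -7 - 1 = -8)
I = 1988 (I = -4*(-497) = 1988)
f = 1988
H((Q(A(-3, 2), -5) + P(2))*2)*(-277 + f) = -(-277 + 1988) = -1*1711 = -1711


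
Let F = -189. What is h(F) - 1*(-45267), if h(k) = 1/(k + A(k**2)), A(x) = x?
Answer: 1608427045/35532 ≈ 45267.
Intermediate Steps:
h(k) = 1/(k + k**2)
h(F) - 1*(-45267) = 1/((-189)*(1 - 189)) - 1*(-45267) = -1/189/(-188) + 45267 = -1/189*(-1/188) + 45267 = 1/35532 + 45267 = 1608427045/35532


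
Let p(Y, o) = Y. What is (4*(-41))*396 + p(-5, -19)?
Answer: -64949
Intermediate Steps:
(4*(-41))*396 + p(-5, -19) = (4*(-41))*396 - 5 = -164*396 - 5 = -64944 - 5 = -64949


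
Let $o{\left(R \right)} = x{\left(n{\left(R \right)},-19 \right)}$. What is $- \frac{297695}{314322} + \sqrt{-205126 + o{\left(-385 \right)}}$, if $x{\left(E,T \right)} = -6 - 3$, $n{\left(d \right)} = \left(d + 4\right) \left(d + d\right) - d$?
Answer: $- \frac{297695}{314322} + i \sqrt{205135} \approx -0.9471 + 452.92 i$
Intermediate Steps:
$n{\left(d \right)} = - d + 2 d \left(4 + d\right)$ ($n{\left(d \right)} = \left(4 + d\right) 2 d - d = 2 d \left(4 + d\right) - d = - d + 2 d \left(4 + d\right)$)
$x{\left(E,T \right)} = -9$
$o{\left(R \right)} = -9$
$- \frac{297695}{314322} + \sqrt{-205126 + o{\left(-385 \right)}} = - \frac{297695}{314322} + \sqrt{-205126 - 9} = \left(-297695\right) \frac{1}{314322} + \sqrt{-205135} = - \frac{297695}{314322} + i \sqrt{205135}$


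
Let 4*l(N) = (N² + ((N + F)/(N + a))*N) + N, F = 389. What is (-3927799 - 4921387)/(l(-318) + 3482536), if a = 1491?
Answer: -3460031726/1371523481 ≈ -2.5228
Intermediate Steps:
l(N) = N/4 + N²/4 + N*(389 + N)/(4*(1491 + N)) (l(N) = ((N² + ((N + 389)/(N + 1491))*N) + N)/4 = ((N² + ((389 + N)/(1491 + N))*N) + N)/4 = ((N² + N*(389 + N)/(1491 + N)) + N)/4 = (N + N² + N*(389 + N)/(1491 + N))/4 = N/4 + N²/4 + N*(389 + N)/(4*(1491 + N)))
(-3927799 - 4921387)/(l(-318) + 3482536) = (-3927799 - 4921387)/((¼)*(-318)*(1880 + (-318)² + 1493*(-318))/(1491 - 318) + 3482536) = -8849186/((¼)*(-318)*(1880 + 101124 - 474774)/1173 + 3482536) = -8849186/((¼)*(-318)*(1/1173)*(-371770) + 3482536) = -8849186/(9851905/391 + 3482536) = -8849186/1371523481/391 = -8849186*391/1371523481 = -3460031726/1371523481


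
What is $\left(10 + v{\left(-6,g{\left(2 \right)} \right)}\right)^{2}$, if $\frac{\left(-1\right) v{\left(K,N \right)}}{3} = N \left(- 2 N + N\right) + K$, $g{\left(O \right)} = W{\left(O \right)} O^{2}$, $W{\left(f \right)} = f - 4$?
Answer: $48400$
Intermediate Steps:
$W{\left(f \right)} = -4 + f$
$g{\left(O \right)} = O^{2} \left(-4 + O\right)$ ($g{\left(O \right)} = \left(-4 + O\right) O^{2} = O^{2} \left(-4 + O\right)$)
$v{\left(K,N \right)} = - 3 K + 3 N^{2}$ ($v{\left(K,N \right)} = - 3 \left(N \left(- 2 N + N\right) + K\right) = - 3 \left(N \left(- N\right) + K\right) = - 3 \left(- N^{2} + K\right) = - 3 \left(K - N^{2}\right) = - 3 K + 3 N^{2}$)
$\left(10 + v{\left(-6,g{\left(2 \right)} \right)}\right)^{2} = \left(10 - \left(-18 - 3 \left(2^{2} \left(-4 + 2\right)\right)^{2}\right)\right)^{2} = \left(10 + \left(18 + 3 \left(4 \left(-2\right)\right)^{2}\right)\right)^{2} = \left(10 + \left(18 + 3 \left(-8\right)^{2}\right)\right)^{2} = \left(10 + \left(18 + 3 \cdot 64\right)\right)^{2} = \left(10 + \left(18 + 192\right)\right)^{2} = \left(10 + 210\right)^{2} = 220^{2} = 48400$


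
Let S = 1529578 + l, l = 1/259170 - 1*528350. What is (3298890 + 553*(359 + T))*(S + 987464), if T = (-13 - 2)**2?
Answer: 933365535180705361/129585 ≈ 7.2027e+12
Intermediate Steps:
T = 225 (T = (-15)**2 = 225)
l = -136932469499/259170 (l = 1/259170 - 528350 = -136932469499/259170 ≈ -5.2835e+5)
S = 259488260761/259170 (S = 1529578 - 136932469499/259170 = 259488260761/259170 ≈ 1.0012e+6)
(3298890 + 553*(359 + T))*(S + 987464) = (3298890 + 553*(359 + 225))*(259488260761/259170 + 987464) = (3298890 + 553*584)*(515409305641/259170) = (3298890 + 322952)*(515409305641/259170) = 3621842*(515409305641/259170) = 933365535180705361/129585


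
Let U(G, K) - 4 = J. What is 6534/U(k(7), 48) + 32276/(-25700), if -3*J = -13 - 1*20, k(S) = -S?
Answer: 2790661/6425 ≈ 434.34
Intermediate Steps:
J = 11 (J = -(-13 - 1*20)/3 = -(-13 - 20)/3 = -⅓*(-33) = 11)
U(G, K) = 15 (U(G, K) = 4 + 11 = 15)
6534/U(k(7), 48) + 32276/(-25700) = 6534/15 + 32276/(-25700) = 6534*(1/15) + 32276*(-1/25700) = 2178/5 - 8069/6425 = 2790661/6425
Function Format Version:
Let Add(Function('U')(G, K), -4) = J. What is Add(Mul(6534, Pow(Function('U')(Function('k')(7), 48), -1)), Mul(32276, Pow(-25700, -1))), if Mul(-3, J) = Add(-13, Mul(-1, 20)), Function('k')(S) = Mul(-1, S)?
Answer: Rational(2790661, 6425) ≈ 434.34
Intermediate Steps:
J = 11 (J = Mul(Rational(-1, 3), Add(-13, Mul(-1, 20))) = Mul(Rational(-1, 3), Add(-13, -20)) = Mul(Rational(-1, 3), -33) = 11)
Function('U')(G, K) = 15 (Function('U')(G, K) = Add(4, 11) = 15)
Add(Mul(6534, Pow(Function('U')(Function('k')(7), 48), -1)), Mul(32276, Pow(-25700, -1))) = Add(Mul(6534, Pow(15, -1)), Mul(32276, Pow(-25700, -1))) = Add(Mul(6534, Rational(1, 15)), Mul(32276, Rational(-1, 25700))) = Add(Rational(2178, 5), Rational(-8069, 6425)) = Rational(2790661, 6425)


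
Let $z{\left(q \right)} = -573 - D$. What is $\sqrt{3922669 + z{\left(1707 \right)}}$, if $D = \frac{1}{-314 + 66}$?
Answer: $\frac{\sqrt{60306148158}}{124} \approx 1980.4$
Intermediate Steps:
$D = - \frac{1}{248}$ ($D = \frac{1}{-248} = - \frac{1}{248} \approx -0.0040323$)
$z{\left(q \right)} = - \frac{142103}{248}$ ($z{\left(q \right)} = -573 - - \frac{1}{248} = -573 + \frac{1}{248} = - \frac{142103}{248}$)
$\sqrt{3922669 + z{\left(1707 \right)}} = \sqrt{3922669 - \frac{142103}{248}} = \sqrt{\frac{972679809}{248}} = \frac{\sqrt{60306148158}}{124}$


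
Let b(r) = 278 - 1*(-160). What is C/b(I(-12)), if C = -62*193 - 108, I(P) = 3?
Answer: -6037/219 ≈ -27.566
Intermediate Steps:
b(r) = 438 (b(r) = 278 + 160 = 438)
C = -12074 (C = -11966 - 108 = -12074)
C/b(I(-12)) = -12074/438 = -12074*1/438 = -6037/219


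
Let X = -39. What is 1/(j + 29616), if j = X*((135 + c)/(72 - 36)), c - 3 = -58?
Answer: 3/88588 ≈ 3.3865e-5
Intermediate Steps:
c = -55 (c = 3 - 58 = -55)
j = -260/3 (j = -39*(135 - 55)/(72 - 36) = -3120/36 = -39*20/9 = -260/3 ≈ -86.667)
1/(j + 29616) = 1/(-260/3 + 29616) = 1/(88588/3) = 3/88588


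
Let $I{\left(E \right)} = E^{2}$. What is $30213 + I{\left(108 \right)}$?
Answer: $41877$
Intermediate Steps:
$30213 + I{\left(108 \right)} = 30213 + 108^{2} = 30213 + 11664 = 41877$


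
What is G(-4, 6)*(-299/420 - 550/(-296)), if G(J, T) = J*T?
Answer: -35624/1295 ≈ -27.509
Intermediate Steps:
G(-4, 6)*(-299/420 - 550/(-296)) = (-4*6)*(-299/420 - 550/(-296)) = -24*(-299*1/420 - 550*(-1/296)) = -24*(-299/420 + 275/148) = -24*4453/3885 = -35624/1295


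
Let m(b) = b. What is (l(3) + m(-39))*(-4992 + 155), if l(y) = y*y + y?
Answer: 130599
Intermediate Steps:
l(y) = y + y² (l(y) = y² + y = y + y²)
(l(3) + m(-39))*(-4992 + 155) = (3*(1 + 3) - 39)*(-4992 + 155) = (3*4 - 39)*(-4837) = (12 - 39)*(-4837) = -27*(-4837) = 130599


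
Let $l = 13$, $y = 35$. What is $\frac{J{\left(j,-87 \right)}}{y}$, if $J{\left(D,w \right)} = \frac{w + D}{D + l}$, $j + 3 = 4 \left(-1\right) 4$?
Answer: $\frac{53}{105} \approx 0.50476$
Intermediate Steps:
$j = -19$ ($j = -3 + 4 \left(-1\right) 4 = -3 - 16 = -19$)
$J{\left(D,w \right)} = \frac{D + w}{13 + D}$ ($J{\left(D,w \right)} = \frac{w + D}{D + 13} = \frac{D + w}{13 + D}$)
$\frac{J{\left(j,-87 \right)}}{y} = \frac{\frac{1}{13 - 19} \left(-19 - 87\right)}{35} = \frac{1}{-6} \left(-106\right) \frac{1}{35} = \left(- \frac{1}{6}\right) \left(-106\right) \frac{1}{35} = \frac{53}{3} \cdot \frac{1}{35} = \frac{53}{105}$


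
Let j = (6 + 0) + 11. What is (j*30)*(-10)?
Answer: -5100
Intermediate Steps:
j = 17 (j = 6 + 11 = 17)
(j*30)*(-10) = (17*30)*(-10) = 510*(-10) = -5100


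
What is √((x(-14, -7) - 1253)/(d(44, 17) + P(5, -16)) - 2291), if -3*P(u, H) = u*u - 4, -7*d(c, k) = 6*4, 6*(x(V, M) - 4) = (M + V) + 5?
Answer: 2*I*√26030559/219 ≈ 46.594*I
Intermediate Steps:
x(V, M) = 29/6 + M/6 + V/6 (x(V, M) = 4 + ((M + V) + 5)/6 = 4 + (5 + M + V)/6 = 4 + (⅚ + M/6 + V/6) = 29/6 + M/6 + V/6)
d(c, k) = -24/7 (d(c, k) = -6*4/7 = -⅐*24 = -24/7)
P(u, H) = 4/3 - u²/3 (P(u, H) = -(u*u - 4)/3 = -(u² - 4)/3 = -(-4 + u²)/3 = 4/3 - u²/3)
√((x(-14, -7) - 1253)/(d(44, 17) + P(5, -16)) - 2291) = √(((29/6 + (⅙)*(-7) + (⅙)*(-14)) - 1253)/(-24/7 + (4/3 - ⅓*5²)) - 2291) = √(((29/6 - 7/6 - 7/3) - 1253)/(-24/7 + (4/3 - ⅓*25)) - 2291) = √((4/3 - 1253)/(-24/7 + (4/3 - 25/3)) - 2291) = √(-3755/(3*(-24/7 - 7)) - 2291) = √(-3755/(3*(-73/7)) - 2291) = √(-3755/3*(-7/73) - 2291) = √(26285/219 - 2291) = √(-475444/219) = 2*I*√26030559/219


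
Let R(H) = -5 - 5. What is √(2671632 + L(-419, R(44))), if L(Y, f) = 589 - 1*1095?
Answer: √2671126 ≈ 1634.4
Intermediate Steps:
R(H) = -10
L(Y, f) = -506 (L(Y, f) = 589 - 1095 = -506)
√(2671632 + L(-419, R(44))) = √(2671632 - 506) = √2671126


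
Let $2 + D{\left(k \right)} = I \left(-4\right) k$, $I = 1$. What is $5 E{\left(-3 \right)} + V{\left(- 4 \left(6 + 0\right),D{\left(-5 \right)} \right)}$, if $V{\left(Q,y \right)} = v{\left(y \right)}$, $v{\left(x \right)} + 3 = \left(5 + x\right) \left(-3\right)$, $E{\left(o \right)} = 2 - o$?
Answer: $-47$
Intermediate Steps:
$D{\left(k \right)} = -2 - 4 k$ ($D{\left(k \right)} = -2 + 1 \left(-4\right) k = -2 - 4 k$)
$v{\left(x \right)} = -18 - 3 x$ ($v{\left(x \right)} = -3 + \left(5 + x\right) \left(-3\right) = -3 - \left(15 + 3 x\right) = -18 - 3 x$)
$V{\left(Q,y \right)} = -18 - 3 y$
$5 E{\left(-3 \right)} + V{\left(- 4 \left(6 + 0\right),D{\left(-5 \right)} \right)} = 5 \left(2 - -3\right) - \left(18 + 3 \left(-2 - -20\right)\right) = 5 \left(2 + 3\right) - \left(18 + 3 \left(-2 + 20\right)\right) = 5 \cdot 5 - 72 = 25 - 72 = -47$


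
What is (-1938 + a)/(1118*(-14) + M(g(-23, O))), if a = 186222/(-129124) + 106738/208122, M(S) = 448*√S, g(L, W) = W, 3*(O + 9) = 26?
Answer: 7281800211960131/58798358250287768 + 26052952457818*I*√3/22049384343857913 ≈ 0.12384 + 0.0020465*I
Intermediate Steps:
O = -⅓ (O = -9 + (⅓)*26 = -9 + 26/3 = -⅓ ≈ -0.33333)
a = -6243614393/6718386282 (a = 186222*(-1/129124) + 106738*(1/208122) = -93111/64562 + 53369/104061 = -6243614393/6718386282 ≈ -0.92933)
(-1938 + a)/(1118*(-14) + M(g(-23, O))) = (-1938 - 6243614393/6718386282)/(1118*(-14) + 448*√(-⅓)) = -13026476228909/(6718386282*(-15652 + 448*(I*√3/3))) = -13026476228909/(6718386282*(-15652 + 448*I*√3/3))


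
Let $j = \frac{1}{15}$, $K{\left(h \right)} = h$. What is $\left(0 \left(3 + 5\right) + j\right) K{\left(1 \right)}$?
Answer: $\frac{1}{15} \approx 0.066667$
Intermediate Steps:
$j = \frac{1}{15} \approx 0.066667$
$\left(0 \left(3 + 5\right) + j\right) K{\left(1 \right)} = \left(0 \left(3 + 5\right) + \frac{1}{15}\right) 1 = \left(0 \cdot 8 + \frac{1}{15}\right) 1 = \left(0 + \frac{1}{15}\right) 1 = \frac{1}{15} \cdot 1 = \frac{1}{15}$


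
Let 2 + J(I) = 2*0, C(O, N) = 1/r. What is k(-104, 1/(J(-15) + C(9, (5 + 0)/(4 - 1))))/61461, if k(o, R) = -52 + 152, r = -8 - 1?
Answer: 100/61461 ≈ 0.0016270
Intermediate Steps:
r = -9
C(O, N) = -⅑ (C(O, N) = 1/(-9) = -⅑)
J(I) = -2 (J(I) = -2 + 2*0 = -2 + 0 = -2)
k(o, R) = 100
k(-104, 1/(J(-15) + C(9, (5 + 0)/(4 - 1))))/61461 = 100/61461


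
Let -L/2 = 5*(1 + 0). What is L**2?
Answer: 100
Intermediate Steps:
L = -10 (L = -10*(1 + 0) = -10 ≈ -10.000)
L**2 = (-10)**2 = 100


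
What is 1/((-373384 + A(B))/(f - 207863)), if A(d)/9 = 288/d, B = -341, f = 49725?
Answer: 26962529/63663268 ≈ 0.42352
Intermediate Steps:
A(d) = 2592/d (A(d) = 9*(288/d) = 2592/d)
1/((-373384 + A(B))/(f - 207863)) = 1/((-373384 + 2592/(-341))/(49725 - 207863)) = 1/((-373384 + 2592*(-1/341))/(-158138)) = 1/((-373384 - 2592/341)*(-1/158138)) = 1/(-127326536/341*(-1/158138)) = 1/(63663268/26962529) = 26962529/63663268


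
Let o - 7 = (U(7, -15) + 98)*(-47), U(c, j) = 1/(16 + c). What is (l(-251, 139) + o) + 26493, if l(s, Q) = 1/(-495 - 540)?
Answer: 985138/45 ≈ 21892.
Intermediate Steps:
l(s, Q) = -1/1035 (l(s, Q) = 1/(-1035) = -1/1035)
o = -105824/23 (o = 7 + (1/(16 + 7) + 98)*(-47) = 7 + (1/23 + 98)*(-47) = 7 + (2255/23)*(-47) = 7 - 105985/23 = -105824/23 ≈ -4601.0)
(l(-251, 139) + o) + 26493 = (-1/1035 - 105824/23) + 26493 = -207047/45 + 26493 = 985138/45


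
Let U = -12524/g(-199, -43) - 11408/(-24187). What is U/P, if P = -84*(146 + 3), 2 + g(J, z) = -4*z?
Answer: 75244657/12865790910 ≈ 0.0058484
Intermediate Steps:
g(J, z) = -2 - 4*z
P = -12516 (P = -84*149 = -12516)
U = -150489314/2055895 (U = -12524/(-2 - 4*(-43)) - 11408/(-24187) = -12524/(-2 + 172) - 11408*(-1/24187) = -12524/170 + 11408/24187 = -12524*1/170 + 11408/24187 = -6262/85 + 11408/24187 = -150489314/2055895 ≈ -73.199)
U/P = -150489314/2055895/(-12516) = -150489314/2055895*(-1/12516) = 75244657/12865790910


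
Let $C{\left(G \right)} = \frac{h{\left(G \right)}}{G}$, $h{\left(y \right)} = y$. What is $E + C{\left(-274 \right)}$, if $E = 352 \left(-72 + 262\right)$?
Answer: $66881$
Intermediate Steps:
$E = 66880$ ($E = 352 \cdot 190 = 66880$)
$C{\left(G \right)} = 1$ ($C{\left(G \right)} = \frac{G}{G} = 1$)
$E + C{\left(-274 \right)} = 66880 + 1 = 66881$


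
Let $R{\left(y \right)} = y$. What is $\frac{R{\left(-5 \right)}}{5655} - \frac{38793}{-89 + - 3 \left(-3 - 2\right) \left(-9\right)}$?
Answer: $\frac{43874659}{253344} \approx 173.18$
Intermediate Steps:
$\frac{R{\left(-5 \right)}}{5655} - \frac{38793}{-89 + - 3 \left(-3 - 2\right) \left(-9\right)} = - \frac{5}{5655} - \frac{38793}{-89 + - 3 \left(-3 - 2\right) \left(-9\right)} = \left(-5\right) \frac{1}{5655} - \frac{38793}{-89 + \left(-3\right) \left(-5\right) \left(-9\right)} = - \frac{1}{1131} - \frac{38793}{-89 + 15 \left(-9\right)} = - \frac{1}{1131} - \frac{38793}{-89 - 135} = - \frac{1}{1131} - \frac{38793}{-224} = - \frac{1}{1131} - - \frac{38793}{224} = - \frac{1}{1131} + \frac{38793}{224} = \frac{43874659}{253344}$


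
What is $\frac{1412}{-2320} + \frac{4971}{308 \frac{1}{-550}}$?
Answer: $- \frac{36042221}{4060} \approx -8877.4$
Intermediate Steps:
$\frac{1412}{-2320} + \frac{4971}{308 \frac{1}{-550}} = 1412 \left(- \frac{1}{2320}\right) + \frac{4971}{308 \left(- \frac{1}{550}\right)} = - \frac{353}{580} + \frac{4971}{- \frac{14}{25}} = - \frac{353}{580} + 4971 \left(- \frac{25}{14}\right) = - \frac{353}{580} - \frac{124275}{14} = - \frac{36042221}{4060}$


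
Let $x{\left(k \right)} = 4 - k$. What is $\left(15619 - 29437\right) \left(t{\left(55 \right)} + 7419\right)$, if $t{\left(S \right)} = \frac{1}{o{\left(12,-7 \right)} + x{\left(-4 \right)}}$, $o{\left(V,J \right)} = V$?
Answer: $- \frac{1025164329}{10} \approx -1.0252 \cdot 10^{8}$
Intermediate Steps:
$t{\left(S \right)} = \frac{1}{20}$ ($t{\left(S \right)} = \frac{1}{12 + \left(4 - -4\right)} = \frac{1}{12 + \left(4 + 4\right)} = \frac{1}{12 + 8} = \frac{1}{20}$)
$\left(15619 - 29437\right) \left(t{\left(55 \right)} + 7419\right) = \left(15619 - 29437\right) \left(\frac{1}{20} + 7419\right) = \left(-13818\right) \frac{148381}{20} = - \frac{1025164329}{10}$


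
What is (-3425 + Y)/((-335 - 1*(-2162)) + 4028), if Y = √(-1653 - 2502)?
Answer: -685/1171 + I*√4155/5855 ≈ -0.58497 + 0.011009*I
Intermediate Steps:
Y = I*√4155 (Y = √(-4155) = I*√4155 ≈ 64.459*I)
(-3425 + Y)/((-335 - 1*(-2162)) + 4028) = (-3425 + I*√4155)/((-335 - 1*(-2162)) + 4028) = (-3425 + I*√4155)/((-335 + 2162) + 4028) = (-3425 + I*√4155)/(1827 + 4028) = (-3425 + I*√4155)/5855 = (-3425 + I*√4155)*(1/5855) = -685/1171 + I*√4155/5855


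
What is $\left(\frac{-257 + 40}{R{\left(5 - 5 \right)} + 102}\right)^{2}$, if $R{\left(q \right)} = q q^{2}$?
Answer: $\frac{47089}{10404} \approx 4.526$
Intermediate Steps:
$R{\left(q \right)} = q^{3}$
$\left(\frac{-257 + 40}{R{\left(5 - 5 \right)} + 102}\right)^{2} = \left(\frac{-257 + 40}{\left(5 - 5\right)^{3} + 102}\right)^{2} = \left(- \frac{217}{\left(5 - 5\right)^{3} + 102}\right)^{2} = \left(- \frac{217}{0^{3} + 102}\right)^{2} = \left(- \frac{217}{0 + 102}\right)^{2} = \left(- \frac{217}{102}\right)^{2} = \frac{47089}{10404}$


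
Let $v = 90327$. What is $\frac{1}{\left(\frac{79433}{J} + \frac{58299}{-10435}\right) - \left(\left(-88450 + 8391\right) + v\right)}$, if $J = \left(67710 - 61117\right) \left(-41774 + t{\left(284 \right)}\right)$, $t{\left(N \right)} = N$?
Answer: $- \frac{570885430590}{5865041230392277} \approx -9.7337 \cdot 10^{-5}$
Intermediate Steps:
$J = -273543570$ ($J = \left(67710 - 61117\right) \left(-41774 + 284\right) = 6593 \left(-41490\right) = -273543570$)
$\frac{1}{\left(\frac{79433}{J} + \frac{58299}{-10435}\right) - \left(\left(-88450 + 8391\right) + v\right)} = \frac{1}{\left(\frac{79433}{-273543570} + \frac{58299}{-10435}\right) - \left(\left(-88450 + 8391\right) + 90327\right)} = \frac{1}{\left(79433 \left(- \frac{1}{273543570}\right) + 58299 \left(- \frac{1}{10435}\right)\right) - \left(-80059 + 90327\right)} = \frac{1}{\left(- \frac{79433}{273543570} - \frac{58299}{10435}\right) - 10268} = \frac{1}{- \frac{3189629094157}{570885430590} - 10268} = \frac{1}{- \frac{5865041230392277}{570885430590}} = - \frac{570885430590}{5865041230392277}$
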